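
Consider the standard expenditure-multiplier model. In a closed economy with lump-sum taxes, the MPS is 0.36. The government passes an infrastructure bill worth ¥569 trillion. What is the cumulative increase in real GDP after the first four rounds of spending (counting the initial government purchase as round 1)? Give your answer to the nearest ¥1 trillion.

¥1,315 trillion

MPC = 1 − MPS = 1 − 0.36 = 0.64.
Round 1 adds ΔG = ¥569 trillion; each later round is MPC = 0.64 times the previous.
After 4 rounds: 569 + 364.16 + 233.0624 + 149.159936 = ΔG·(1 − c^4)/(1 − c) = 569 × (1 − 0.16777216)/0.36 ≈ ¥1,315 trillion.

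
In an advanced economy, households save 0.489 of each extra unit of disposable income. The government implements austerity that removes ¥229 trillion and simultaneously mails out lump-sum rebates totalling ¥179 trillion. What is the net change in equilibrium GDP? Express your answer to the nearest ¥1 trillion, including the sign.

MPC = 1 − MPS = 1 − 0.489 = 0.511.
Expenditure multiplier = 1/(1 − MPC) = 1/(1 − 0.511) = 1/0.489 ≈ 2.045.
ΔG contributes k·ΔG = (−¥229 trillion) / 0.489 ≈ −¥468.3 trillion.
ΔT of −¥179 trillion changes first-round spending by −c·ΔT = +¥91.469 trillion, contributing k·(−c·ΔT) = (+¥91.469 trillion) / 0.489 ≈ +¥187.1 trillion.
Net ΔY = k(ΔG − c·ΔT) = (−¥137.531 trillion) / 0.489 ≈ −¥281 trillion.

−¥281 trillion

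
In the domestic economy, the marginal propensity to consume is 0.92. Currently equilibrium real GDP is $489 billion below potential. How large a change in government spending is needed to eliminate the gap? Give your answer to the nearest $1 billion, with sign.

Spending multiplier = 1/(1 − MPC) = 1/(1 − 0.92) = 1/0.08 = 12.5.
Need ΔY = +$489 billion, so ΔG = ΔY/k = (+$489 billion) × 0.08 ≈ +$39 billion.
The government should increase government spending by $39 billion.

+$39 billion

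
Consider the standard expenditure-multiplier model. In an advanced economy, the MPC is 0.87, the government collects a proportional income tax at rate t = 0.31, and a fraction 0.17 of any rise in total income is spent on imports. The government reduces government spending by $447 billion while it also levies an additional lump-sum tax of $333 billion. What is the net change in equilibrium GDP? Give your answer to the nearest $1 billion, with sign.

−$1,293 billion

Expenditure multiplier = 1/(1 − c(1−t) + m) = 1/(1 − 0.87×0.69 + 0.17) = 1/0.5697 ≈ 1.755.
ΔG contributes k·ΔG = (−$447 billion) / 0.5697 ≈ −$784.6 billion.
ΔT of +$333 billion changes first-round spending by −c·ΔT = −$289.71 billion, contributing k·(−c·ΔT) = (−$289.71 billion) / 0.5697 ≈ −$508.5 billion.
Net ΔY = k(ΔG − c·ΔT) = (−$736.71 billion) / 0.5697 ≈ −$1,293 billion.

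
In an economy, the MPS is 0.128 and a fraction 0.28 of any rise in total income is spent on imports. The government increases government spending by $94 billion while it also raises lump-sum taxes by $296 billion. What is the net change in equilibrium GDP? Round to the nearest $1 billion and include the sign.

−$402 billion

MPC = 1 − MPS = 1 − 0.128 = 0.872.
Expenditure multiplier = 1/(1 − c + m) = 1/(1 − 0.872 + 0.28) = 1/0.408 ≈ 2.451.
ΔG contributes k·ΔG = (+$94 billion) / 0.408 ≈ +$230.4 billion.
ΔT of +$296 billion changes first-round spending by −c·ΔT = −$258.112 billion, contributing k·(−c·ΔT) = (−$258.112 billion) / 0.408 ≈ −$632.6 billion.
Net ΔY = k(ΔG − c·ΔT) = (−$164.112 billion) / 0.408 ≈ −$402 billion.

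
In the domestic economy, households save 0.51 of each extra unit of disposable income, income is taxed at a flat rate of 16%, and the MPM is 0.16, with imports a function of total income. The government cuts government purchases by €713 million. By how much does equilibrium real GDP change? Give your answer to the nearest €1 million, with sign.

MPC = 1 − MPS = 1 − 0.51 = 0.49.
Expenditure multiplier = 1/(1 − c(1−t) + m) = 1/(1 − 0.49×0.84 + 0.16) = 1/0.7484 ≈ 1.336.
ΔY = k × ΔG = (−€713 million) / 0.7484 ≈ −€953 million.

−€953 million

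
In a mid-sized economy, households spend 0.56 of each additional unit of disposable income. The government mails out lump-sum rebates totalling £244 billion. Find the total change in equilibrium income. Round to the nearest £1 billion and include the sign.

+£311 billion

A lump-sum tax change of −£244 billion shifts disposable income by +£244 billion; first-round consumption changes by −c × ΔT = −0.56 × (−£244 billion) = +£136.64 billion.
Expenditure multiplier = 1/(1 − MPC) = 1/(1 − 0.56) = 1/0.44 ≈ 2.273.
The tax multiplier is −c × k ≈ −1.273, so ΔY = k × (−c·ΔT) = (+£136.64 billion) / 0.44 ≈ +£311 billion.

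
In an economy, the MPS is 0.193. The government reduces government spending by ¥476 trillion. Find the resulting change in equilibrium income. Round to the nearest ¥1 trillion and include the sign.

−¥2,466 trillion

MPC = 1 − MPS = 1 − 0.193 = 0.807.
Government-spending multiplier = 1/(1 − MPC) = 1/(1 − 0.807) = 1/0.193 ≈ 5.181.
ΔY = k × ΔG = (−¥476 trillion) / 0.193 ≈ −¥2,466 trillion.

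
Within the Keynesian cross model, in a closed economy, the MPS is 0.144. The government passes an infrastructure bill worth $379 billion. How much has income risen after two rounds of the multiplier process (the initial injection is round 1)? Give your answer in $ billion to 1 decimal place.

MPC = 1 − MPS = 1 − 0.144 = 0.856.
Round 1 adds ΔG = $379 billion; each later round is MPC = 0.856 times the previous.
After 2 rounds: 379 + 324.424 = ΔG·(1 − c^2)/(1 − c) = 379 × (1 − 0.732736)/0.144 ≈ $703.4 billion.

$703.4 billion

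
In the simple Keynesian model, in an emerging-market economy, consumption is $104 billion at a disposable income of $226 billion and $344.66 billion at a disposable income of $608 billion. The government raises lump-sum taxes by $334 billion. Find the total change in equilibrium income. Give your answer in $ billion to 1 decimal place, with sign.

MPC = ΔC/ΔYd = (344.66 − 104)/(608 − 226) = 240.66/382 = 0.63.
A lump-sum tax change of +$334 billion shifts disposable income by −$334 billion; first-round consumption changes by −c × ΔT = −0.63 × (+$334 billion) = −$210.42 billion.
Expenditure multiplier = 1/(1 − MPC) = 1/(1 − 0.63) = 1/0.37 ≈ 2.703.
The tax multiplier is −c × k ≈ −1.703, so ΔY = k × (−c·ΔT) = (−$210.42 billion) / 0.37 ≈ −$568.7 billion.

−$568.7 billion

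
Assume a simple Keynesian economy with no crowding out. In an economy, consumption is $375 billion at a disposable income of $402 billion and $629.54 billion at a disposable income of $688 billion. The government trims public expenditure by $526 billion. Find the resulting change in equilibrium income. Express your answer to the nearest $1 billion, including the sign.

MPC = ΔC/ΔYd = (629.54 − 375)/(688 − 402) = 254.54/286 = 0.89.
Spending multiplier = 1/(1 − MPC) = 1/(1 − 0.89) = 1/0.11 ≈ 9.091.
ΔY = k × ΔG = (−$526 billion) / 0.11 ≈ −$4,782 billion.

−$4,782 billion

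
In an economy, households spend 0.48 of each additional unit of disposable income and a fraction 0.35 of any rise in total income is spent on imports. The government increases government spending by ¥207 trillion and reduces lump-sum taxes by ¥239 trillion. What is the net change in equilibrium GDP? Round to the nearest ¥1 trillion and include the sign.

Expenditure multiplier = 1/(1 − c + m) = 1/(1 − 0.48 + 0.35) = 1/0.87 ≈ 1.149.
ΔG contributes k·ΔG = (+¥207 trillion) / 0.87 ≈ +¥237.9 trillion.
ΔT of −¥239 trillion changes first-round spending by −c·ΔT = +¥114.72 trillion, contributing k·(−c·ΔT) = (+¥114.72 trillion) / 0.87 ≈ +¥131.9 trillion.
Net ΔY = k(ΔG − c·ΔT) = (+¥321.72 trillion) / 0.87 ≈ +¥370 trillion.

+¥370 trillion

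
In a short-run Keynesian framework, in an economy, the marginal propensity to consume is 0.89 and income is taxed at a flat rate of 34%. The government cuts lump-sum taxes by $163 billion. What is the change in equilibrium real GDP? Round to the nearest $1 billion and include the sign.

A lump-sum tax change of −$163 billion shifts disposable income by +$163 billion; first-round consumption changes by −c × ΔT = −0.89 × (−$163 billion) = +$145.07 billion.
Expenditure multiplier = 1/(1 − c(1−t)) = 1/(1 − 0.89×0.66) = 1/0.4126 ≈ 2.424.
The tax multiplier is −c × k ≈ −2.157, so ΔY = k × (−c·ΔT) = (+$145.07 billion) / 0.4126 ≈ +$352 billion.

+$352 billion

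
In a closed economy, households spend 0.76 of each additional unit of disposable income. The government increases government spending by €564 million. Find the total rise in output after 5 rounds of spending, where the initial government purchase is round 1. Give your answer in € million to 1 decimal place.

€1,754.2 million

Round 1 adds ΔG = €564 million; each later round is MPC = 0.76 times the previous.
After 5 rounds: 564 + 428.64 + 325.7664 + 247.582464 + 188.16267264 = ΔG·(1 − c^5)/(1 − c) = 564 × (1 − 0.2535525376)/0.24 ≈ €1,754.2 million.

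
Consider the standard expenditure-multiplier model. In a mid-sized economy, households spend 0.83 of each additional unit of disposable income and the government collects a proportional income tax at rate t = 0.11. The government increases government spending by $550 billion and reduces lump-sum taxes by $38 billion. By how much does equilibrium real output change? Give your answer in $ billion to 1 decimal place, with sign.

Expenditure multiplier = 1/(1 − c(1−t)) = 1/(1 − 0.83×0.89) = 1/0.2613 ≈ 3.827.
ΔG contributes k·ΔG = (+$550 billion) / 0.2613 ≈ +$2,104.9 billion.
ΔT of −$38 billion changes first-round spending by −c·ΔT = +$31.54 billion, contributing k·(−c·ΔT) = (+$31.54 billion) / 0.2613 ≈ +$120.7 billion.
Net ΔY = k(ΔG − c·ΔT) = (+$581.54 billion) / 0.2613 ≈ +$2,225.6 billion.

+$2,225.6 billion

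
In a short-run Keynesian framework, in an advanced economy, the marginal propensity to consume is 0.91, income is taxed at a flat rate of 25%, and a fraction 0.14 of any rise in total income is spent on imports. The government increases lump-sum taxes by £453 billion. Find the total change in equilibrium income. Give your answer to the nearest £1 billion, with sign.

A lump-sum tax change of +£453 billion shifts disposable income by −£453 billion; first-round consumption changes by −c × ΔT = −0.91 × (+£453 billion) = −£412.23 billion.
Expenditure multiplier = 1/(1 − c(1−t) + m) = 1/(1 − 0.91×0.75 + 0.14) = 1/0.4575 ≈ 2.186.
The tax multiplier is −c × k ≈ −1.989, so ΔY = k × (−c·ΔT) = (−£412.23 billion) / 0.4575 ≈ −£901 billion.

−£901 billion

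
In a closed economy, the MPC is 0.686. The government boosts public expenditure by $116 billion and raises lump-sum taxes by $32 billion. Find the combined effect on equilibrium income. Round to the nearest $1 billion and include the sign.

+$300 billion

Expenditure multiplier = 1/(1 − MPC) = 1/(1 − 0.686) = 1/0.314 ≈ 3.185.
ΔG contributes k·ΔG = (+$116 billion) / 0.314 ≈ +$369.4 billion.
ΔT of +$32 billion changes first-round spending by −c·ΔT = −$21.952 billion, contributing k·(−c·ΔT) = (−$21.952 billion) / 0.314 ≈ −$69.9 billion.
Net ΔY = k(ΔG − c·ΔT) = (+$94.048 billion) / 0.314 ≈ +$300 billion.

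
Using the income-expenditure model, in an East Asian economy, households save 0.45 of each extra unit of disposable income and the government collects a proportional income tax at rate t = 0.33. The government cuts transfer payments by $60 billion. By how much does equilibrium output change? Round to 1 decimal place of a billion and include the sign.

MPC = 1 − MPS = 1 − 0.45 = 0.55.
The transfer change shifts disposable income by −$60 billion, so first-round consumption changes by c·ΔTR = 0.55 × (−$60 billion) = −$33 billion.
Expenditure multiplier = 1/(1 − c(1−t)) = 1/(1 − 0.55×0.67) = 1/0.6315 ≈ 1.584.
The transfer multiplier is c × k ≈ 0.871, so ΔY = k × (c·ΔTR) = (−$33 billion) / 0.6315 ≈ −$52.3 billion.

−$52.3 billion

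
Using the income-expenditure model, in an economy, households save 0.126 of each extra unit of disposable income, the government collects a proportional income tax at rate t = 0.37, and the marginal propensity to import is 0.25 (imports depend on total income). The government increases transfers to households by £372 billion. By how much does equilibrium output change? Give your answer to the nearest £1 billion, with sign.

+£465 billion

MPC = 1 − MPS = 1 − 0.126 = 0.874.
The transfer change shifts disposable income by +£372 billion, so first-round consumption changes by c·ΔTR = 0.874 × (+£372 billion) = +£325.128 billion.
Expenditure multiplier = 1/(1 − c(1−t) + m) = 1/(1 − 0.874×0.63 + 0.25) = 1/0.69938 ≈ 1.43.
The transfer multiplier is c × k ≈ 1.25, so ΔY = k × (c·ΔTR) = (+£325.128 billion) / 0.69938 ≈ +£465 billion.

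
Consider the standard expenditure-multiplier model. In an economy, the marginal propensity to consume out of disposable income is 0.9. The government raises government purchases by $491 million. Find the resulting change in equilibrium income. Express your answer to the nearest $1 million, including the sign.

+$4,910 million

Spending multiplier = 1/(1 − MPC) = 1/(1 − 0.9) = 1/0.1 = 10.
ΔY = k × ΔG = (+$491 million) / 0.1 = +$4,910 million.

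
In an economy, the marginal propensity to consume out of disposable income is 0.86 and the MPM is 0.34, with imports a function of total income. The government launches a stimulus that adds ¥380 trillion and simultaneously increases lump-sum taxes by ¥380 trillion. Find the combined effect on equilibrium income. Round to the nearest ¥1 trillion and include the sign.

Expenditure multiplier = 1/(1 − c + m) = 1/(1 − 0.86 + 0.34) = 1/0.48 ≈ 2.083.
ΔG contributes k·ΔG = (+¥380 trillion) / 0.48 ≈ +¥791.7 trillion.
ΔT of +¥380 trillion changes first-round spending by −c·ΔT = −¥326.8 trillion, contributing k·(−c·ΔT) = (−¥326.8 trillion) / 0.48 ≈ −¥680.8 trillion.
Net ΔY = k(ΔG − c·ΔT) = (+¥53.2 trillion) / 0.48 ≈ +¥111 trillion.

+¥111 trillion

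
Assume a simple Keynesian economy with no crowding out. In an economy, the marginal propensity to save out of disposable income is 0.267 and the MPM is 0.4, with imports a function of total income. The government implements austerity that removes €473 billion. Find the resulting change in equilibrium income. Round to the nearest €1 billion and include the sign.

MPC = 1 − MPS = 1 − 0.267 = 0.733.
Government-spending multiplier = 1/(1 − c + m) = 1/(1 − 0.733 + 0.4) = 1/0.667 ≈ 1.499.
ΔY = k × ΔG = (−€473 billion) / 0.667 ≈ −€709 billion.

−€709 billion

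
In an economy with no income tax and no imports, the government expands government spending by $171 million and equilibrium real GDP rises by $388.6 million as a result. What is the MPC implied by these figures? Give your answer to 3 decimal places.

0.560

Implied spending multiplier k = ΔY/ΔG = 388.6/171 ≈ 2.2725.
Since k = 1/(1 − MPC), MPC = 1 − 1/k = 1 − ΔG/ΔY = 1 − 171/388.6 ≈ 0.560.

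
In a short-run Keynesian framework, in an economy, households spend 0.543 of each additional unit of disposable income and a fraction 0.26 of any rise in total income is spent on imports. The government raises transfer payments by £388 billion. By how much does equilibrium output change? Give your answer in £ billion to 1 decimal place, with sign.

The transfer change shifts disposable income by +£388 billion, so first-round consumption changes by c·ΔTR = 0.543 × (+£388 billion) = +£210.684 billion.
Expenditure multiplier = 1/(1 − c + m) = 1/(1 − 0.543 + 0.26) = 1/0.717 ≈ 1.395.
The transfer multiplier is c × k ≈ 0.757, so ΔY = k × (c·ΔTR) = (+£210.684 billion) / 0.717 ≈ +£293.8 billion.

+£293.8 billion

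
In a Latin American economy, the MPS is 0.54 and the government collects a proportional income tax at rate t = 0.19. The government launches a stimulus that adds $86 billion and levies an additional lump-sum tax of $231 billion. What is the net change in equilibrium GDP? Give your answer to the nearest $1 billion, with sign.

−$32 billion

MPC = 1 − MPS = 1 − 0.54 = 0.46.
Expenditure multiplier = 1/(1 − c(1−t)) = 1/(1 − 0.46×0.81) = 1/0.6274 ≈ 1.594.
ΔG contributes k·ΔG = (+$86 billion) / 0.6274 ≈ +$137.1 billion.
ΔT of +$231 billion changes first-round spending by −c·ΔT = −$106.26 billion, contributing k·(−c·ΔT) = (−$106.26 billion) / 0.6274 ≈ −$169.4 billion.
Net ΔY = k(ΔG − c·ΔT) = (−$20.26 billion) / 0.6274 ≈ −$32 billion.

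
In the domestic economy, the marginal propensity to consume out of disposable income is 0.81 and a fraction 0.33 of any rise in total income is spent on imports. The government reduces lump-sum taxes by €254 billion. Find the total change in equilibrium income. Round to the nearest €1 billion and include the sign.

A lump-sum tax change of −€254 billion shifts disposable income by +€254 billion; first-round consumption changes by −c × ΔT = −0.81 × (−€254 billion) = +€205.74 billion.
Expenditure multiplier = 1/(1 − c + m) = 1/(1 − 0.81 + 0.33) = 1/0.52 ≈ 1.923.
The tax multiplier is −c × k ≈ −1.558, so ΔY = k × (−c·ΔT) = (+€205.74 billion) / 0.52 ≈ +€396 billion.

+€396 billion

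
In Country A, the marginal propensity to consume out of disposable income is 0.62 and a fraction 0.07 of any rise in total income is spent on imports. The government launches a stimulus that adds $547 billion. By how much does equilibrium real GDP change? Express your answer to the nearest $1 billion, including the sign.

Government-spending multiplier = 1/(1 − c + m) = 1/(1 − 0.62 + 0.07) = 1/0.45 ≈ 2.222.
ΔY = k × ΔG = (+$547 billion) / 0.45 ≈ +$1,216 billion.

+$1,216 billion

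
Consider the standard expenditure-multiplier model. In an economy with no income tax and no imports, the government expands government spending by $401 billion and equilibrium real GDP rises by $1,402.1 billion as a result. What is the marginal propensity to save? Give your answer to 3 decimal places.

Implied spending multiplier k = ΔY/ΔG = 1,402.1/401 ≈ 3.4965.
Since k = 1/(1 − MPC), MPC = 1 − 1/k = 1 − ΔG/ΔY = 1 − 401/1,402.1 ≈ 0.714.
MPS = 1 − MPC = 0.286.

0.286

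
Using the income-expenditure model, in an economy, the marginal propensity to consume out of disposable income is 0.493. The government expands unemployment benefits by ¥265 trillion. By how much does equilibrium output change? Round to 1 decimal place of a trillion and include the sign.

+¥257.7 trillion

The transfer change shifts disposable income by +¥265 trillion, so first-round consumption changes by c·ΔTR = 0.493 × (+¥265 trillion) = +¥130.645 trillion.
Expenditure multiplier = 1/(1 − MPC) = 1/(1 − 0.493) = 1/0.507 ≈ 1.972.
The transfer multiplier is c × k ≈ 0.972, so ΔY = k × (c·ΔTR) = (+¥130.645 trillion) / 0.507 ≈ +¥257.7 trillion.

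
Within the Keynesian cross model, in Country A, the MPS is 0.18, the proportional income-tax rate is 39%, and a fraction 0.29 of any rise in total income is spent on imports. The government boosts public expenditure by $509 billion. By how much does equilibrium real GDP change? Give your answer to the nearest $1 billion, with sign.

+$644 billion

MPC = 1 − MPS = 1 − 0.18 = 0.82.
Government-spending multiplier = 1/(1 − c(1−t) + m) = 1/(1 − 0.82×0.61 + 0.29) = 1/0.7898 ≈ 1.266.
ΔY = k × ΔG = (+$509 billion) / 0.7898 ≈ +$644 billion.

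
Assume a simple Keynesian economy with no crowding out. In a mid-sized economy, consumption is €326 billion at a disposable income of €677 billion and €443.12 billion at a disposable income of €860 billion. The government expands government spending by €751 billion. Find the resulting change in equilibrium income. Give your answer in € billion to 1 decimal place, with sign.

+€2,086.1 billion

MPC = ΔC/ΔYd = (443.12 − 326)/(860 − 677) = 117.12/183 = 0.64.
Government-spending multiplier = 1/(1 − MPC) = 1/(1 − 0.64) = 1/0.36 ≈ 2.778.
ΔY = k × ΔG = (+€751 billion) / 0.36 ≈ +€2,086.1 billion.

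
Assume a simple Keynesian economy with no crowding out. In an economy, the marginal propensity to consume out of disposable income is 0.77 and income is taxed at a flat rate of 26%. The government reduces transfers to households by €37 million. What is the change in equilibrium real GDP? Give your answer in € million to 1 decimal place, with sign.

The transfer change shifts disposable income by −€37 million, so first-round consumption changes by c·ΔTR = 0.77 × (−€37 million) = −€28.49 million.
Expenditure multiplier = 1/(1 − c(1−t)) = 1/(1 − 0.77×0.74) = 1/0.4302 ≈ 2.325.
The transfer multiplier is c × k ≈ 1.79, so ΔY = k × (c·ΔTR) = (−€28.49 million) / 0.4302 ≈ −€66.2 million.

−€66.2 million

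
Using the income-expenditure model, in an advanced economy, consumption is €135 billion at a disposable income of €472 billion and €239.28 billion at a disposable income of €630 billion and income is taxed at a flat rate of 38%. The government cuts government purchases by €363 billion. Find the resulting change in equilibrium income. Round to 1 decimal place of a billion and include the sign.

MPC = ΔC/ΔYd = (239.28 − 135)/(630 − 472) = 104.28/158 = 0.66.
Government-spending multiplier = 1/(1 − c(1−t)) = 1/(1 − 0.66×0.62) = 1/0.5908 ≈ 1.693.
ΔY = k × ΔG = (−€363 billion) / 0.5908 ≈ −€614.4 billion.

−€614.4 billion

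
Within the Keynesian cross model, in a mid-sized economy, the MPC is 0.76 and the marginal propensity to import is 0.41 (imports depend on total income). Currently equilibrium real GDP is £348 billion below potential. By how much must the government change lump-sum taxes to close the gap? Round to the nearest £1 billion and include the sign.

−£298 billion

Spending multiplier = 1/(1 − c + m) = 1/(1 − 0.76 + 0.41) = 1/0.65 ≈ 1.538.
Tax multiplier = −c·k = −0.76/0.65 ≈ −1.169. Need ΔY = +£348 billion, so ΔT = ΔY/(−c·k) = −(+£348 billion) × 0.65 / 0.76 ≈ −£298 billion.
The government should cut lump-sum taxes by £298 billion.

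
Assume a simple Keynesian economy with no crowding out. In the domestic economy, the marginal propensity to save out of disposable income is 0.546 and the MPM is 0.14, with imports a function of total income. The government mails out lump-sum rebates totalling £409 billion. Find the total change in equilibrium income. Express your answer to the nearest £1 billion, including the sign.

MPC = 1 − MPS = 1 − 0.546 = 0.454.
A lump-sum tax change of −£409 billion shifts disposable income by +£409 billion; first-round consumption changes by −c × ΔT = −0.454 × (−£409 billion) = +£185.686 billion.
Expenditure multiplier = 1/(1 − c + m) = 1/(1 − 0.454 + 0.14) = 1/0.686 ≈ 1.458.
The tax multiplier is −c × k ≈ −0.662, so ΔY = k × (−c·ΔT) = (+£185.686 billion) / 0.686 ≈ +£271 billion.

+£271 billion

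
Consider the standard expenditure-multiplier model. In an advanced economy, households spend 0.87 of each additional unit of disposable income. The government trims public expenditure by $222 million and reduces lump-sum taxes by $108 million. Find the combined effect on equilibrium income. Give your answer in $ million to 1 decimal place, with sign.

−$984.9 million

Expenditure multiplier = 1/(1 − MPC) = 1/(1 − 0.87) = 1/0.13 ≈ 7.692.
ΔG contributes k·ΔG = (−$222 million) / 0.13 ≈ −$1,707.7 million.
ΔT of −$108 million changes first-round spending by −c·ΔT = +$93.96 million, contributing k·(−c·ΔT) = (+$93.96 million) / 0.13 ≈ +$722.8 million.
Net ΔY = k(ΔG − c·ΔT) = (−$128.04 million) / 0.13 ≈ −$984.9 million.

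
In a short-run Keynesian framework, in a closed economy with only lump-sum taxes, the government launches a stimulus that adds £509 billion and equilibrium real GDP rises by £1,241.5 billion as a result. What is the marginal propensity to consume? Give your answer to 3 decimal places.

Implied spending multiplier k = ΔY/ΔG = 1,241.5/509 ≈ 2.4391.
Since k = 1/(1 − MPC), MPC = 1 − 1/k = 1 − ΔG/ΔY = 1 − 509/1,241.5 ≈ 0.590.

0.590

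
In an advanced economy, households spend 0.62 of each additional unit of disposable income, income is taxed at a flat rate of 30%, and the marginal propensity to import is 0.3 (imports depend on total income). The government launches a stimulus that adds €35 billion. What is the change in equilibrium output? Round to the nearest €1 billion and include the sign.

+€40 billion

Expenditure multiplier = 1/(1 − c(1−t) + m) = 1/(1 − 0.62×0.7 + 0.3) = 1/0.866 ≈ 1.155.
ΔY = k × ΔG = (+€35 billion) / 0.866 ≈ +€40 billion.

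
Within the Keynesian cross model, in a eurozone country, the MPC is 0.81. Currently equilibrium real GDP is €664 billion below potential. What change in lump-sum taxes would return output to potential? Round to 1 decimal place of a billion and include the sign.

−€155.8 billion

Spending multiplier = 1/(1 − MPC) = 1/(1 − 0.81) = 1/0.19 ≈ 5.263.
Tax multiplier = −c·k = −0.81/0.19 ≈ −4.263. Need ΔY = +€664 billion, so ΔT = ΔY/(−c·k) = −(+€664 billion) × 0.19 / 0.81 ≈ −€155.8 billion.
The government should cut lump-sum taxes by €155.8 billion.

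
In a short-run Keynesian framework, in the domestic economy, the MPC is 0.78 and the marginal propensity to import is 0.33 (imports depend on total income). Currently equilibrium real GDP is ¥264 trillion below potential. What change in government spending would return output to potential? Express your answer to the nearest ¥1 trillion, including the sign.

Spending multiplier = 1/(1 − c + m) = 1/(1 − 0.78 + 0.33) = 1/0.55 ≈ 1.818.
Need ΔY = +¥264 trillion, so ΔG = ΔY/k = (+¥264 trillion) × 0.55 ≈ +¥145 trillion.
The government should increase government spending by ¥145 trillion.

+¥145 trillion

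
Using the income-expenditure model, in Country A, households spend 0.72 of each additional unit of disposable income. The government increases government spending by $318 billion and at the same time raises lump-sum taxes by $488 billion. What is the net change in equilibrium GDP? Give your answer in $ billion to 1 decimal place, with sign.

Expenditure multiplier = 1/(1 − MPC) = 1/(1 − 0.72) = 1/0.28 ≈ 3.571.
ΔG contributes k·ΔG = (+$318 billion) / 0.28 ≈ +$1,135.7 billion.
ΔT of +$488 billion changes first-round spending by −c·ΔT = −$351.36 billion, contributing k·(−c·ΔT) = (−$351.36 billion) / 0.28 ≈ −$1,254.9 billion.
Net ΔY = k(ΔG − c·ΔT) = (−$33.36 billion) / 0.28 ≈ −$119.1 billion.

−$119.1 billion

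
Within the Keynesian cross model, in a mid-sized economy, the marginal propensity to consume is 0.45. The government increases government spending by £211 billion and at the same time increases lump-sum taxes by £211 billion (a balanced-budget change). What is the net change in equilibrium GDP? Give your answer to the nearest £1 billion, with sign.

+£211 billion

Expenditure multiplier = 1/(1 − MPC) = 1/(1 − 0.45) = 1/0.55 ≈ 1.818.
ΔG contributes k·ΔG = (+£211 billion) / 0.55 ≈ +£383.6 billion.
ΔT of +£211 billion changes first-round spending by −c·ΔT = −£94.95 billion, contributing k·(−c·ΔT) = (−£94.95 billion) / 0.55 ≈ −£172.6 billion.
With ΔG = ΔT and no other leakages, the balanced-budget multiplier is 1, so ΔY = ΔG = +£211 billion.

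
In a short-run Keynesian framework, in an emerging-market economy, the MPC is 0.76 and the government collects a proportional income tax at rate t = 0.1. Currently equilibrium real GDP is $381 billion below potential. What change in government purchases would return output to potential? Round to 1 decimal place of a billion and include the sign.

+$120.4 billion

Spending multiplier = 1/(1 − c(1−t)) = 1/(1 − 0.76×0.9) = 1/0.316 ≈ 3.165.
Need ΔY = +$381 billion, so ΔG = ΔY/k = (+$381 billion) × 0.316 ≈ +$120.4 billion.
The government should increase government purchases by $120.4 billion.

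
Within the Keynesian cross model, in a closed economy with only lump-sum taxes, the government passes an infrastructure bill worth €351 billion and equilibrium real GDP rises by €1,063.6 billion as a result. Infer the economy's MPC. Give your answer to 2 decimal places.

Implied spending multiplier k = ΔY/ΔG = 1,063.6/351 ≈ 3.0302.
Since k = 1/(1 − MPC), MPC = 1 − 1/k = 1 − ΔG/ΔY = 1 − 351/1,063.6 ≈ 0.67.

0.67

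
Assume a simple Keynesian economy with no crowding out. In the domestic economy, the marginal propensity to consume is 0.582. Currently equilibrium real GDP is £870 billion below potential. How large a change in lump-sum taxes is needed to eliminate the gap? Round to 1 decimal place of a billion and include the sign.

−£624.8 billion

Spending multiplier = 1/(1 − MPC) = 1/(1 − 0.582) = 1/0.418 ≈ 2.392.
Tax multiplier = −c·k = −0.582/0.418 ≈ −1.392. Need ΔY = +£870 billion, so ΔT = ΔY/(−c·k) = −(+£870 billion) × 0.418 / 0.582 ≈ −£624.8 billion.
The government should cut lump-sum taxes by £624.8 billion.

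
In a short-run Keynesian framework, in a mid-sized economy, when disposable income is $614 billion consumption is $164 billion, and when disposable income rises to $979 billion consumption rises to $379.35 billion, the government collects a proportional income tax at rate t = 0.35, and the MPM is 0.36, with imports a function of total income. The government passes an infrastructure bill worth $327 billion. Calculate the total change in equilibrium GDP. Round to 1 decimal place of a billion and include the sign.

MPC = ΔC/ΔYd = (379.35 − 164)/(979 − 614) = 215.35/365 = 0.59.
Expenditure multiplier = 1/(1 − c(1−t) + m) = 1/(1 − 0.59×0.65 + 0.36) = 1/0.9765 ≈ 1.024.
ΔY = k × ΔG = (+$327 billion) / 0.9765 ≈ +$334.9 billion.

+$334.9 billion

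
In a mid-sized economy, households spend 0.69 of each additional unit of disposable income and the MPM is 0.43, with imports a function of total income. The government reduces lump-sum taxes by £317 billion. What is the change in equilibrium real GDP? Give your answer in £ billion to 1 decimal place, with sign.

A lump-sum tax change of −£317 billion shifts disposable income by +£317 billion; first-round consumption changes by −c × ΔT = −0.69 × (−£317 billion) = +£218.73 billion.
Expenditure multiplier = 1/(1 − c + m) = 1/(1 − 0.69 + 0.43) = 1/0.74 ≈ 1.351.
The tax multiplier is −c × k ≈ −0.932, so ΔY = k × (−c·ΔT) = (+£218.73 billion) / 0.74 ≈ +£295.6 billion.

+£295.6 billion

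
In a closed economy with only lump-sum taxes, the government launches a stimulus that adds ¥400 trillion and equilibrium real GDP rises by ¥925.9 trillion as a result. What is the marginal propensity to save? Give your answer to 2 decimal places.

0.43

Implied spending multiplier k = ΔY/ΔG = 925.9/400 ≈ 2.3148.
Since k = 1/(1 − MPC), MPC = 1 − 1/k = 1 − ΔG/ΔY = 1 − 400/925.9 ≈ 0.57.
MPS = 1 − MPC = 0.43.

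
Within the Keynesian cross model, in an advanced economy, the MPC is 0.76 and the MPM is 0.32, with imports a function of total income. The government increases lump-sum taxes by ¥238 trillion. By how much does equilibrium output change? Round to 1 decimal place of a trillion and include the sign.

A lump-sum tax change of +¥238 trillion shifts disposable income by −¥238 trillion; first-round consumption changes by −c × ΔT = −0.76 × (+¥238 trillion) = −¥180.88 trillion.
Expenditure multiplier = 1/(1 − c + m) = 1/(1 − 0.76 + 0.32) = 1/0.56 ≈ 1.786.
The tax multiplier is −c × k ≈ −1.357, so ΔY = k × (−c·ΔT) = (−¥180.88 trillion) / 0.56 = −¥323 trillion.

−¥323.0 trillion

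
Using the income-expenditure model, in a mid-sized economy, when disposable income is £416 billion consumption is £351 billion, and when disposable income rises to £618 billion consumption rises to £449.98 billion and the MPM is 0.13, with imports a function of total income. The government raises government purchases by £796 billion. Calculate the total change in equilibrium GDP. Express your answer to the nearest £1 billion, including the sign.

MPC = ΔC/ΔYd = (449.98 − 351)/(618 − 416) = 98.98/202 = 0.49.
Government-spending multiplier = 1/(1 − c + m) = 1/(1 − 0.49 + 0.13) = 1/0.64 ≈ 1.563.
ΔY = k × ΔG = (+£796 billion) / 0.64 ≈ +£1,244 billion.

+£1,244 billion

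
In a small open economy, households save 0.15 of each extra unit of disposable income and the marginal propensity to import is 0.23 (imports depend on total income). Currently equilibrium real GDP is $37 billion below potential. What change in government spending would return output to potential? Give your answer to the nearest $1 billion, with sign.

MPC = 1 − MPS = 1 − 0.15 = 0.85.
Spending multiplier = 1/(1 − c + m) = 1/(1 − 0.85 + 0.23) = 1/0.38 ≈ 2.632.
Need ΔY = +$37 billion, so ΔG = ΔY/k = (+$37 billion) × 0.38 ≈ +$14 billion.
The government should increase government spending by $14 billion.

+$14 billion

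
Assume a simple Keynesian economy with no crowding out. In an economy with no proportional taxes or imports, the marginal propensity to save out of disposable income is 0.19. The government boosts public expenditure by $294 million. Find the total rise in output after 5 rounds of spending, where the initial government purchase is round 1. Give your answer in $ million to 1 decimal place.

$1,007.8 million

MPC = 1 − MPS = 1 − 0.19 = 0.81.
Round 1 adds ΔG = $294 million; each later round is MPC = 0.81 times the previous.
After 5 rounds: 294 + 238.14 + 192.8934 + 156.243654 + 126.55735974 = ΔG·(1 − c^5)/(1 − c) = 294 × (1 − 0.3486784401)/0.19 ≈ $1,007.8 million.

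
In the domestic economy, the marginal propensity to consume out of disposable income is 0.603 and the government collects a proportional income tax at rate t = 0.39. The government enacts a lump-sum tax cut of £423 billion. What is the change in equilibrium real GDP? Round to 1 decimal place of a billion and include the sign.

+£403.5 billion

A lump-sum tax change of −£423 billion shifts disposable income by +£423 billion; first-round consumption changes by −c × ΔT = −0.603 × (−£423 billion) = +£255.069 billion.
Expenditure multiplier = 1/(1 − c(1−t)) = 1/(1 − 0.603×0.61) = 1/0.63217 ≈ 1.582.
The tax multiplier is −c × k ≈ −0.954, so ΔY = k × (−c·ΔT) = (+£255.069 billion) / 0.63217 ≈ +£403.5 billion.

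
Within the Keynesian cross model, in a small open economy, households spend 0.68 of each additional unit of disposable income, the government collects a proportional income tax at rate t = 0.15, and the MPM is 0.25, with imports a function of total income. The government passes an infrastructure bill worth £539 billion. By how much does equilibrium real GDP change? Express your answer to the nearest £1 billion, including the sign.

Expenditure multiplier = 1/(1 − c(1−t) + m) = 1/(1 − 0.68×0.85 + 0.25) = 1/0.672 ≈ 1.488.
ΔY = k × ΔG = (+£539 billion) / 0.672 ≈ +£802 billion.

+£802 billion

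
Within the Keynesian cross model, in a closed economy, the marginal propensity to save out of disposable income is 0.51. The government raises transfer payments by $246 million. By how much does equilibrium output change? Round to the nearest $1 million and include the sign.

+$236 million

MPC = 1 − MPS = 1 − 0.51 = 0.49.
The transfer change shifts disposable income by +$246 million, so first-round consumption changes by c·ΔTR = 0.49 × (+$246 million) = +$120.54 million.
Expenditure multiplier = 1/(1 − MPC) = 1/(1 − 0.49) = 1/0.51 ≈ 1.961.
The transfer multiplier is c × k ≈ 0.961, so ΔY = k × (c·ΔTR) = (+$120.54 million) / 0.51 ≈ +$236 million.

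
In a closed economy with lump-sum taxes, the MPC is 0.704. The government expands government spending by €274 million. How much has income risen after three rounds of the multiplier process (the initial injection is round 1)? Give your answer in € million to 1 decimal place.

Round 1 adds ΔG = €274 million; each later round is MPC = 0.704 times the previous.
After 3 rounds: 274 + 192.896 + 135.798784 = ΔG·(1 − c^3)/(1 − c) = 274 × (1 − 0.348913664)/0.296 ≈ €602.7 million.

€602.7 million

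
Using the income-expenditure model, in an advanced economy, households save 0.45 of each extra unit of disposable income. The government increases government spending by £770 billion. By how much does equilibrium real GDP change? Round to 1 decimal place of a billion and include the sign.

+£1,711.1 billion

MPC = 1 − MPS = 1 − 0.45 = 0.55.
Expenditure multiplier = 1/(1 − MPC) = 1/(1 − 0.55) = 1/0.45 ≈ 2.222.
ΔY = k × ΔG = (+£770 billion) / 0.45 ≈ +£1,711.1 billion.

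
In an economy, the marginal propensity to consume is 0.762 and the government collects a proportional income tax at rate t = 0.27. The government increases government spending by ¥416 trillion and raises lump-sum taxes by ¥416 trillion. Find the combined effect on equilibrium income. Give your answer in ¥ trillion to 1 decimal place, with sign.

Expenditure multiplier = 1/(1 − c(1−t)) = 1/(1 − 0.762×0.73) = 1/0.44374 ≈ 2.254.
ΔG contributes k·ΔG = (+¥416 trillion) / 0.44374 ≈ +¥937.5 trillion.
ΔT of +¥416 trillion changes first-round spending by −c·ΔT = −¥316.992 trillion, contributing k·(−c·ΔT) = (−¥316.992 trillion) / 0.44374 ≈ −¥714.4 trillion.
Net ΔY = k(ΔG − c·ΔT) = (+¥99.008 trillion) / 0.44374 ≈ +¥223.1 trillion.

+¥223.1 trillion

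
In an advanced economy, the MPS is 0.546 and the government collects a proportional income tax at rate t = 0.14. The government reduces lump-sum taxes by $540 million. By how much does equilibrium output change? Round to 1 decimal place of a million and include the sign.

MPC = 1 − MPS = 1 − 0.546 = 0.454.
A lump-sum tax change of −$540 million shifts disposable income by +$540 million; first-round consumption changes by −c × ΔT = −0.454 × (−$540 million) = +$245.16 million.
Expenditure multiplier = 1/(1 − c(1−t)) = 1/(1 − 0.454×0.86) = 1/0.60956 ≈ 1.641.
The tax multiplier is −c × k ≈ −0.745, so ΔY = k × (−c·ΔT) = (+$245.16 million) / 0.60956 ≈ +$402.2 million.

+$402.2 million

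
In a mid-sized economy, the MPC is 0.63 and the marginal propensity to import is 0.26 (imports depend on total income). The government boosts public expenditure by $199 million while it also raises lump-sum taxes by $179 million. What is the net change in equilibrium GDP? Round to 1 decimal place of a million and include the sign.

Expenditure multiplier = 1/(1 − c + m) = 1/(1 − 0.63 + 0.26) = 1/0.63 ≈ 1.587.
ΔG contributes k·ΔG = (+$199 million) / 0.63 ≈ +$315.9 million.
ΔT of +$179 million changes first-round spending by −c·ΔT = −$112.77 million, contributing k·(−c·ΔT) = (−$112.77 million) / 0.63 = −$179 million.
Net ΔY = k(ΔG − c·ΔT) = (+$86.23 million) / 0.63 ≈ +$136.9 million.

+$136.9 million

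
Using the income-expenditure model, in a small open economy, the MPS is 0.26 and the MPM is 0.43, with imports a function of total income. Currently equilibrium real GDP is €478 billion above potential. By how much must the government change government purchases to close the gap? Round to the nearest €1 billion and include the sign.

MPC = 1 − MPS = 1 − 0.26 = 0.74.
Spending multiplier = 1/(1 − c + m) = 1/(1 − 0.74 + 0.43) = 1/0.69 ≈ 1.449.
Need ΔY = −€478 billion, so ΔG = ΔY/k = (−€478 billion) × 0.69 ≈ −€330 billion.
The government should cut government purchases by €330 billion.

−€330 billion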